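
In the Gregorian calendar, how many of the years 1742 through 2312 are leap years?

138

Multiples of 4 in [1742,2312]: 143.
Of those, multiples of 100: 6 (not leap unless ÷400).
Multiples of 400: 1.
Leap years = 143 − 6 + 1 = 138.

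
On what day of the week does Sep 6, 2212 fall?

Doomsday rule: the anchor day for the 2200s is Friday. For year 12: 12÷12 = 1 r 0, and 0÷4 = 0, so 1+0+0 = 1.
Friday + 1 ≡ Saturday — that's 2212's doomsday.
In September the doomsday date is Sep 5.
Sep 6 is 1 day after Sep 5; 1 mod 7 = 1, so Saturday + 1 = Sunday.

Sunday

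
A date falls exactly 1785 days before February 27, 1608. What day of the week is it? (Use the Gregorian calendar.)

Feb 27, 1608 is a Wednesday.
1785 mod 7 = 0, so 1785 days before a Wednesday is Wednesday − 0 = Wednesday.

Wednesday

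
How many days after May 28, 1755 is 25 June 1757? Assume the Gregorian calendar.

759

May 28, 1755 → May 28, 1756: 366 days (Feb 29, 1756 is in that span).
May 28, 1756 → Jun 28, 1756: 31 days (May has 31).
Jun 28, 1756 → Jul 28, 1756: 30 days (June has 30).
Jul 28, 1756 → Aug 28, 1756: 31 days (July has 31).
Aug 28, 1756 → Sep 28, 1756: 31 days (August has 31).
Sep 28, 1756 → Oct 28, 1756: 30 days (September has 30).
Oct 28, 1756 → Nov 28, 1756: 31 days (October has 31).
Nov 28, 1756 → Dec 28, 1756: 30 days (November has 30).
Dec 28, 1756 → Jan 28, 1757: 31 days (December has 31).
Jan 28, 1757 → Feb 28, 1757: 31 days (January has 31).
Feb 28, 1757 → Mar 28, 1757: 28 days (February has 28).
Mar 28, 1757 → Apr 28, 1757: 31 days (March has 31).
Apr 28, 1757 → May 28, 1757: 30 days (April has 30).
May 28, 1757 → Jun 25, 1757: 28 days.
Total: 759 days.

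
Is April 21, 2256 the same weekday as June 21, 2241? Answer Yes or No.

Yes

From Jun 21, 2241 to Apr 21, 2256 is 5418 days.
5418 mod 7 = 0, so they are the same weekday.
(Jun 21, 2241 is a Monday; Apr 21, 2256 is a Monday.)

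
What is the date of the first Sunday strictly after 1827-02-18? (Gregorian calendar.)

Feb 18, 1827 is a Sunday.
From Sunday to the next Sunday is 7 days.
Feb 18, 1827 + 7 = Feb 25, 1827.

February 25, 1827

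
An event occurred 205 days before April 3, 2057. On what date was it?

September 10, 2056

−3 → Mar 31, 2057 (end of Mar, 31 days; 202 left).
−31 → Feb 28, 2057 (end of Feb, 28 days; 171 left).
−28 → Jan 31, 2057 (end of Jan, 31 days; 143 left).
−31 → Dec 31, 2056 (end of Dec, 31 days; 112 left).
−31 → Nov 30, 2056 (end of Nov, 30 days; 81 left).
−30 → Oct 31, 2056 (end of Oct, 31 days; 51 left).
−31 → Sep 30, 2056 (end of Sep, 30 days; 20 left).
−20 → Sep 10, 2056.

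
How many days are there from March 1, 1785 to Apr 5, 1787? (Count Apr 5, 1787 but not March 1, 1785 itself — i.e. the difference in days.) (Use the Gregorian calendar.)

765

Mar 1, 1785 → Mar 1, 1786: 365 days.
Mar 1, 1786 → Apr 1, 1786: 31 days (March has 31).
Apr 1, 1786 → May 1, 1786: 30 days (April has 30).
May 1, 1786 → Jun 1, 1786: 31 days (May has 31).
Jun 1, 1786 → Jul 1, 1786: 30 days (June has 30).
Jul 1, 1786 → Aug 1, 1786: 31 days (July has 31).
Aug 1, 1786 → Sep 1, 1786: 31 days (August has 31).
Sep 1, 1786 → Oct 1, 1786: 30 days (September has 30).
Oct 1, 1786 → Nov 1, 1786: 31 days (October has 31).
Nov 1, 1786 → Dec 1, 1786: 30 days (November has 30).
Dec 1, 1786 → Jan 1, 1787: 31 days (December has 31).
Jan 1, 1787 → Feb 1, 1787: 31 days (January has 31).
Feb 1, 1787 → Mar 1, 1787: 28 days (February has 28).
Mar 1, 1787 → Apr 1, 1787: 31 days (March has 31).
Apr 1, 1787 → Apr 5, 1787: 4 days.
Total: 765 days.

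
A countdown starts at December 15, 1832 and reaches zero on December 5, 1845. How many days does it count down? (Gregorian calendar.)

4738

Dec 15, 1832 → Dec 15, 1833: 365 days.
Dec 15, 1833 → Dec 15, 1834: 365 days.
Dec 15, 1834 → Dec 15, 1835: 365 days.
Dec 15, 1835 → Dec 15, 1836: 366 days (Feb 29, 1836 is in that span).
Dec 15, 1836 → Dec 15, 1837: 365 days.
Dec 15, 1837 → Dec 15, 1838: 365 days.
Dec 15, 1838 → Dec 15, 1839: 365 days.
Dec 15, 1839 → Dec 15, 1840: 366 days (Feb 29, 1840 is in that span).
Dec 15, 1840 → Dec 15, 1841: 365 days.
Dec 15, 1841 → Dec 15, 1842: 365 days.
Dec 15, 1842 → Dec 15, 1843: 365 days.
Dec 15, 1843 → Dec 15, 1844: 366 days (Feb 29, 1844 is in that span).
Dec 15, 1844 → Jan 15, 1845: 31 days (December has 31).
Jan 15, 1845 → Feb 15, 1845: 31 days (January has 31).
Feb 15, 1845 → Mar 15, 1845: 28 days (February has 28).
Mar 15, 1845 → Apr 15, 1845: 31 days (March has 31).
Apr 15, 1845 → May 15, 1845: 30 days (April has 30).
May 15, 1845 → Jun 15, 1845: 31 days (May has 31).
Jun 15, 1845 → Jul 15, 1845: 30 days (June has 30).
Jul 15, 1845 → Aug 15, 1845: 31 days (July has 31).
Aug 15, 1845 → Sep 15, 1845: 31 days (August has 31).
Sep 15, 1845 → Oct 15, 1845: 30 days (September has 30).
Oct 15, 1845 → Nov 15, 1845: 31 days (October has 31).
Nov 15, 1845 → Dec 5, 1845: 20 days.
Total: 4738 days.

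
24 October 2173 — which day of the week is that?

January 1, 2173 is a Friday.
Jan 1, 2173 → Feb 1, 2173: 31 days (January has 31).
Feb 1, 2173 → Mar 1, 2173: 28 days (February has 28).
Mar 1, 2173 → Apr 1, 2173: 31 days (March has 31).
Apr 1, 2173 → May 1, 2173: 30 days (April has 30).
May 1, 2173 → Jun 1, 2173: 31 days (May has 31).
Jun 1, 2173 → Jul 1, 2173: 30 days (June has 30).
Jul 1, 2173 → Aug 1, 2173: 31 days (July has 31).
Aug 1, 2173 → Sep 1, 2173: 31 days (August has 31).
Sep 1, 2173 → Oct 1, 2173: 30 days (September has 30).
Oct 1, 2173 → Oct 24, 2173: 23 days.
Total: 296 days.
296 mod 7 = 2, so Friday + 2 = Sunday.

Sunday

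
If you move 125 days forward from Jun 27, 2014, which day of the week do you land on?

Thursday

First find the weekday of Jun 27, 2014. Doomsday rule: the anchor day for the 2000s is Tuesday. For year 14: 14÷12 = 1 r 2, and 2÷4 = 0, so 1+2+0 = 3.
Tuesday + 3 ≡ Friday — that's 2014's doomsday.
In June the doomsday date is Jun 6.
Jun 27 is 21 days after Jun 6; 21 mod 7 = 0, so Friday + 0 = Friday.
125 mod 7 = 6, so 125 days after a Friday is Friday + 6 = Thursday.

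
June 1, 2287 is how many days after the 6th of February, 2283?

Feb 6, 2283 → Feb 6, 2284: 365 days.
Feb 6, 2284 → Feb 6, 2285: 366 days (Feb 29, 2284 is in that span).
Feb 6, 2285 → Feb 6, 2286: 365 days.
Feb 6, 2286 → Feb 6, 2287: 365 days.
Feb 6, 2287 → Mar 6, 2287: 28 days (February has 28).
Mar 6, 2287 → Apr 6, 2287: 31 days (March has 31).
Apr 6, 2287 → May 6, 2287: 30 days (April has 30).
May 6, 2287 → Jun 1, 2287: 26 days.
Total: 1576 days.

1576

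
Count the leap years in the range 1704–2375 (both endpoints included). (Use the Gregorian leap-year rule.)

163

Multiples of 4 in [1704,2375]: 168.
Of those, multiples of 100: 6 (not leap unless ÷400).
Multiples of 400: 1.
Leap years = 168 − 6 + 1 = 163.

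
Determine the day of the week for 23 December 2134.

Thursday

January 1, 2134 is a Friday.
Jan 1, 2134 → Feb 1, 2134: 31 days (January has 31).
Feb 1, 2134 → Mar 1, 2134: 28 days (February has 28).
Mar 1, 2134 → Apr 1, 2134: 31 days (March has 31).
Apr 1, 2134 → May 1, 2134: 30 days (April has 30).
May 1, 2134 → Jun 1, 2134: 31 days (May has 31).
Jun 1, 2134 → Jul 1, 2134: 30 days (June has 30).
Jul 1, 2134 → Aug 1, 2134: 31 days (July has 31).
Aug 1, 2134 → Sep 1, 2134: 31 days (August has 31).
Sep 1, 2134 → Oct 1, 2134: 30 days (September has 30).
Oct 1, 2134 → Nov 1, 2134: 31 days (October has 31).
Nov 1, 2134 → Dec 1, 2134: 30 days (November has 30).
Dec 1, 2134 → Dec 23, 2134: 22 days.
Total: 356 days.
356 mod 7 = 6, so Friday + 6 = Thursday.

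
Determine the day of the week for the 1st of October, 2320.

Doomsday rule: the anchor day for the 2300s is Wednesday. For year 20: 20÷12 = 1 r 8, and 8÷4 = 2, so 1+8+2 = 11.
Wednesday + 11 ≡ Sunday — that's 2320's doomsday.
In October the doomsday date is Oct 10.
Oct 1 is 9 days before Oct 10; 9 mod 7 = 2, so Sunday − 2 = Friday.

Friday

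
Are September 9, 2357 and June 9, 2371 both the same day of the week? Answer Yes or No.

No

From Sep 9, 2357 to Jun 9, 2371 is 5021 days.
5021 mod 7 = 2, so they are different weekdays.
(Sep 9, 2357 is a Monday; Jun 9, 2371 is a Wednesday.)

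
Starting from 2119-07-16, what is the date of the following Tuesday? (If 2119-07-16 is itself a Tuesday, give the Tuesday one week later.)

Jul 16, 2119 is a Sunday.
From Sunday to the next Tuesday is 2 days.
Jul 16, 2119 + 2 = Jul 18, 2119.

July 18, 2119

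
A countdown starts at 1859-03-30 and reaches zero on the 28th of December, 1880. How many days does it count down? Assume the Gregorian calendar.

7944

Mar 30, 1859 → Mar 30, 1860: 366 days (Feb 29, 1860 is in that span).
Mar 30, 1860 → Mar 30, 1861: 365 days.
Mar 30, 1861 → Mar 30, 1862: 365 days.
Mar 30, 1862 → Mar 30, 1863: 365 days.
Mar 30, 1863 → Mar 30, 1864: 366 days (Feb 29, 1864 is in that span).
Mar 30, 1864 → Mar 30, 1865: 365 days.
Mar 30, 1865 → Mar 30, 1866: 365 days.
Mar 30, 1866 → Mar 30, 1867: 365 days.
Mar 30, 1867 → Mar 30, 1868: 366 days (Feb 29, 1868 is in that span).
Mar 30, 1868 → Mar 30, 1869: 365 days.
Mar 30, 1869 → Mar 30, 1870: 365 days.
Mar 30, 1870 → Mar 30, 1871: 365 days.
Mar 30, 1871 → Mar 30, 1872: 366 days (Feb 29, 1872 is in that span).
Mar 30, 1872 → Mar 30, 1873: 365 days.
Mar 30, 1873 → Mar 30, 1874: 365 days.
Mar 30, 1874 → Mar 30, 1875: 365 days.
Mar 30, 1875 → Mar 30, 1876: 366 days (Feb 29, 1876 is in that span).
Mar 30, 1876 → Mar 30, 1877: 365 days.
Mar 30, 1877 → Mar 30, 1878: 365 days.
Mar 30, 1878 → Mar 30, 1879: 365 days.
Mar 30, 1879 → Mar 30, 1880: 366 days (Feb 29, 1880 is in that span).
Mar 30, 1880 → Apr 30, 1880: 31 days (March has 31).
Apr 30, 1880 → May 30, 1880: 30 days (April has 30).
May 30, 1880 → Jun 30, 1880: 31 days (May has 31).
Jun 30, 1880 → Jul 30, 1880: 30 days (June has 30).
Jul 30, 1880 → Aug 30, 1880: 31 days (July has 31).
Aug 30, 1880 → Sep 30, 1880: 31 days (August has 31).
Sep 30, 1880 → Oct 30, 1880: 30 days (September has 30).
Oct 30, 1880 → Nov 30, 1880: 31 days (October has 31).
Nov 30, 1880 → Dec 28, 1880: 28 days.
Total: 7944 days.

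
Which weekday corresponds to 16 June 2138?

Doomsday rule: the anchor day for the 2100s is Sunday. For year 38: 38÷12 = 3 r 2, and 2÷4 = 0, so 3+2+0 = 5.
Sunday + 5 ≡ Friday — that's 2138's doomsday.
In June the doomsday date is Jun 6.
Jun 16 is 10 days after Jun 6; 10 mod 7 = 3, so Friday + 3 = Monday.

Monday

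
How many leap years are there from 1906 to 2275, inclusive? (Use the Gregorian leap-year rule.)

Multiples of 4 in [1906,2275]: 92.
Of those, multiples of 100: 3 (not leap unless ÷400).
Multiples of 400: 1.
Leap years = 92 − 3 + 1 = 90.

90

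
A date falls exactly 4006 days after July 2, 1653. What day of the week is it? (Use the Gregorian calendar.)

First find the weekday of Jul 2, 1653. Doomsday rule: the anchor day for the 1600s is Tuesday. For year 53: 53÷12 = 4 r 5, and 5÷4 = 1, so 4+5+1 = 10.
Tuesday + 10 ≡ Friday — that's 1653's doomsday.
In July the doomsday date is Jul 11.
Jul 2 is 9 days before Jul 11; 9 mod 7 = 2, so Friday − 2 = Wednesday.
4006 mod 7 = 2, so 4006 days after a Wednesday is Wednesday + 2 = Friday.

Friday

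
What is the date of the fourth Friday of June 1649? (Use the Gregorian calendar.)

June 1, 1649 is a Tuesday.
The first Friday is therefore June 4 (3 days later).
The fourth Friday is 4 + 3×7 = June 25.

June 25, 1649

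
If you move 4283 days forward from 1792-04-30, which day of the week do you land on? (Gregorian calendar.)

Sunday

Apr 30, 1792 is a Monday.
4283 mod 7 = 6, so 4283 days after a Monday is Monday + 6 = Sunday.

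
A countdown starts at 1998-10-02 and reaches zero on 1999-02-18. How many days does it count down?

Oct 2, 1998 → Nov 2, 1998: 31 days (October has 31).
Nov 2, 1998 → Dec 2, 1998: 30 days (November has 30).
Dec 2, 1998 → Jan 2, 1999: 31 days (December has 31).
Jan 2, 1999 → Feb 2, 1999: 31 days (January has 31).
Feb 2, 1999 → Feb 18, 1999: 16 days.
Total: 139 days.

139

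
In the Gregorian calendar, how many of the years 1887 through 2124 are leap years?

Multiples of 4 in [1887,2124]: 60.
Of those, multiples of 100: 3 (not leap unless ÷400).
Multiples of 400: 1.
Leap years = 60 − 3 + 1 = 58.

58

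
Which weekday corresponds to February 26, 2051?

Sunday

January 1, 2051 is a Sunday.
Jan 1, 2051 → Feb 1, 2051: 31 days (January has 31).
Feb 1, 2051 → Feb 26, 2051: 25 days.
Total: 56 days.
56 mod 7 = 0, so Sunday + 0 = Sunday.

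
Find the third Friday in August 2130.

August 1, 2130 is a Tuesday.
The first Friday is therefore August 4 (3 days later).
The third Friday is 4 + 2×7 = August 18.

August 18, 2130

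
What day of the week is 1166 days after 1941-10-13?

First find the weekday of Oct 13, 1941. Doomsday rule: the anchor day for the 1900s is Wednesday. For year 41: 41÷12 = 3 r 5, and 5÷4 = 1, so 3+5+1 = 9.
Wednesday + 9 ≡ Friday — that's 1941's doomsday.
In October the doomsday date is Oct 10.
Oct 13 is 3 days after Oct 10; 3 mod 7 = 3, so Friday + 3 = Monday.
1166 mod 7 = 4, so 1166 days after a Monday is Monday + 4 = Friday.

Friday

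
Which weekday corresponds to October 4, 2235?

Sunday

Doomsday rule: the anchor day for the 2200s is Friday. For year 35: 35÷12 = 2 r 11, and 11÷4 = 2, so 2+11+2 = 15.
Friday + 15 ≡ Saturday — that's 2235's doomsday.
In October the doomsday date is Oct 10.
Oct 4 is 6 days before Oct 10; 6 mod 7 = 6, so Saturday − 6 = Sunday.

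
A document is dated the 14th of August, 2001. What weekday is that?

Doomsday rule: the anchor day for the 2000s is Tuesday. For year 01: 1÷12 = 0 r 1, and 1÷4 = 0, so 0+1+0 = 1.
Tuesday + 1 ≡ Wednesday — that's 2001's doomsday.
In August the doomsday date is Aug 8.
Aug 14 is 6 days after Aug 8; 6 mod 7 = 6, so Wednesday + 6 = Tuesday.

Tuesday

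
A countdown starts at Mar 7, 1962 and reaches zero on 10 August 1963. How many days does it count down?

Mar 7, 1962 → Mar 7, 1963: 365 days.
Mar 7, 1963 → Apr 7, 1963: 31 days (March has 31).
Apr 7, 1963 → May 7, 1963: 30 days (April has 30).
May 7, 1963 → Jun 7, 1963: 31 days (May has 31).
Jun 7, 1963 → Jul 7, 1963: 30 days (June has 30).
Jul 7, 1963 → Aug 7, 1963: 31 days (July has 31).
Aug 7, 1963 → Aug 10, 1963: 3 days.
Total: 521 days.

521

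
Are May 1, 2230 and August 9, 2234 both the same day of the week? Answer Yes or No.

From May 1, 2230 to Aug 9, 2234 is 1561 days.
1561 mod 7 = 0, so they are the same weekday.
(May 1, 2230 is a Saturday; Aug 9, 2234 is a Saturday.)

Yes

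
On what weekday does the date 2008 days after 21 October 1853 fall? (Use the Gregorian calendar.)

Thursday

First find the weekday of Oct 21, 1853. Doomsday rule: the anchor day for the 1800s is Friday. For year 53: 53÷12 = 4 r 5, and 5÷4 = 1, so 4+5+1 = 10.
Friday + 10 ≡ Monday — that's 1853's doomsday.
In October the doomsday date is Oct 10.
Oct 21 is 11 days after Oct 10; 11 mod 7 = 4, so Monday + 4 = Friday.
2008 mod 7 = 6, so 2008 days after a Friday is Friday + 6 = Thursday.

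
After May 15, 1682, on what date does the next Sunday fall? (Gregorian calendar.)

May 17, 1682

May 15, 1682 is a Friday.
From Friday to the next Sunday is 2 days.
May 15, 1682 + 2 = May 17, 1682.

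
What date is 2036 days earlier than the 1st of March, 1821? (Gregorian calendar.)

August 4, 1815

−365 (one year) → Mar 1, 1820 (1671 left).
−366 (one year; includes Feb 29, 1820) → Mar 1, 1819 (1305 left).
−365 (one year) → Mar 1, 1818 (940 left).
−365 (one year) → Mar 1, 1817 (575 left).
−365 (one year) → Mar 1, 1816 (210 left).
−1 → Feb 29, 1816 (end of Feb, 29 days; 209 left).
−29 → Jan 31, 1816 (end of Jan, 31 days; 180 left).
−31 → Dec 31, 1815 (end of Dec, 31 days; 149 left).
−31 → Nov 30, 1815 (end of Nov, 30 days; 118 left).
−30 → Oct 31, 1815 (end of Oct, 31 days; 88 left).
−31 → Sep 30, 1815 (end of Sep, 30 days; 57 left).
−30 → Aug 31, 1815 (end of Aug, 31 days; 27 left).
−27 → Aug 4, 1815.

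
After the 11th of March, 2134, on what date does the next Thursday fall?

Mar 11, 2134 is a Thursday.
From Thursday to the next Thursday is 7 days.
Mar 11, 2134 + 7 = Mar 18, 2134.

March 18, 2134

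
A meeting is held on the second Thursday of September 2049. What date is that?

September 1, 2049 is a Wednesday.
The first Thursday is therefore September 2 (1 days later).
The second Thursday is 2 + 1×7 = September 9.

September 9, 2049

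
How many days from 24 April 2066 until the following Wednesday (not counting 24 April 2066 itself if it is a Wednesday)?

4

Apr 24, 2066 is a Saturday.
From Saturday to the next Wednesday is 4 days.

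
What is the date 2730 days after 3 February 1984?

July 26, 1991

+366 (one year; includes Feb 29, 1984) → Feb 3, 1985 (2364 left).
+365 (one year) → Feb 3, 1986 (1999 left).
+365 (one year) → Feb 3, 1987 (1634 left).
+365 (one year) → Feb 3, 1988 (1269 left).
+366 (one year; includes Feb 29, 1988) → Feb 3, 1989 (903 left).
+365 (one year) → Feb 3, 1990 (538 left).
+365 (one year) → Feb 3, 1991 (173 left).
Feb has 28 days: +26 → Mar 1, 1991 (147 left).
Mar has 31 days: +31 → Apr 1, 1991 (116 left).
Apr has 30 days: +30 → May 1, 1991 (86 left).
May has 31 days: +31 → Jun 1, 1991 (55 left).
Jun has 30 days: +30 → Jul 1, 1991 (25 left).
+25 → Jul 26, 1991.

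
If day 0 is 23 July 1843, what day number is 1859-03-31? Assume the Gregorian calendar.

5730

Jul 23, 1843 → Jul 23, 1844: 366 days (Feb 29, 1844 is in that span).
Jul 23, 1844 → Jul 23, 1845: 365 days.
Jul 23, 1845 → Jul 23, 1846: 365 days.
Jul 23, 1846 → Jul 23, 1847: 365 days.
Jul 23, 1847 → Jul 23, 1848: 366 days (Feb 29, 1848 is in that span).
Jul 23, 1848 → Jul 23, 1849: 365 days.
Jul 23, 1849 → Jul 23, 1850: 365 days.
Jul 23, 1850 → Jul 23, 1851: 365 days.
Jul 23, 1851 → Jul 23, 1852: 366 days (Feb 29, 1852 is in that span).
Jul 23, 1852 → Jul 23, 1853: 365 days.
Jul 23, 1853 → Jul 23, 1854: 365 days.
Jul 23, 1854 → Jul 23, 1855: 365 days.
Jul 23, 1855 → Jul 23, 1856: 366 days (Feb 29, 1856 is in that span).
Jul 23, 1856 → Jul 23, 1857: 365 days.
Jul 23, 1857 → Jul 23, 1858: 365 days.
Jul 23, 1858 → Aug 23, 1858: 31 days (July has 31).
Aug 23, 1858 → Sep 23, 1858: 31 days (August has 31).
Sep 23, 1858 → Oct 23, 1858: 30 days (September has 30).
Oct 23, 1858 → Nov 23, 1858: 31 days (October has 31).
Nov 23, 1858 → Dec 23, 1858: 30 days (November has 30).
Dec 23, 1858 → Jan 23, 1859: 31 days (December has 31).
Jan 23, 1859 → Feb 23, 1859: 31 days (January has 31).
Feb 23, 1859 → Mar 23, 1859: 28 days (February has 28).
Mar 23, 1859 → Mar 31, 1859: 8 days.
Total: 5730 days.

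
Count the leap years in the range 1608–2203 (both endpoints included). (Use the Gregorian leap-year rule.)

Multiples of 4 in [1608,2203]: 149.
Of those, multiples of 100: 6 (not leap unless ÷400).
Multiples of 400: 1.
Leap years = 149 − 6 + 1 = 144.

144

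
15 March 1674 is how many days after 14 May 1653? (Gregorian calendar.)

7610

May 14, 1653 → May 14, 1654: 365 days.
May 14, 1654 → May 14, 1655: 365 days.
May 14, 1655 → May 14, 1656: 366 days (Feb 29, 1656 is in that span).
May 14, 1656 → May 14, 1657: 365 days.
May 14, 1657 → May 14, 1658: 365 days.
May 14, 1658 → May 14, 1659: 365 days.
May 14, 1659 → May 14, 1660: 366 days (Feb 29, 1660 is in that span).
May 14, 1660 → May 14, 1661: 365 days.
May 14, 1661 → May 14, 1662: 365 days.
May 14, 1662 → May 14, 1663: 365 days.
May 14, 1663 → May 14, 1664: 366 days (Feb 29, 1664 is in that span).
May 14, 1664 → May 14, 1665: 365 days.
May 14, 1665 → May 14, 1666: 365 days.
May 14, 1666 → May 14, 1667: 365 days.
May 14, 1667 → May 14, 1668: 366 days (Feb 29, 1668 is in that span).
May 14, 1668 → May 14, 1669: 365 days.
May 14, 1669 → May 14, 1670: 365 days.
May 14, 1670 → May 14, 1671: 365 days.
May 14, 1671 → May 14, 1672: 366 days (Feb 29, 1672 is in that span).
May 14, 1672 → May 14, 1673: 365 days.
May 14, 1673 → Jun 14, 1673: 31 days (May has 31).
Jun 14, 1673 → Jul 14, 1673: 30 days (June has 30).
Jul 14, 1673 → Aug 14, 1673: 31 days (July has 31).
Aug 14, 1673 → Sep 14, 1673: 31 days (August has 31).
Sep 14, 1673 → Oct 14, 1673: 30 days (September has 30).
Oct 14, 1673 → Nov 14, 1673: 31 days (October has 31).
Nov 14, 1673 → Dec 14, 1673: 30 days (November has 30).
Dec 14, 1673 → Jan 14, 1674: 31 days (December has 31).
Jan 14, 1674 → Feb 14, 1674: 31 days (January has 31).
Feb 14, 1674 → Mar 14, 1674: 28 days (February has 28).
Mar 14, 1674 → Mar 15, 1674: 1 days.
Total: 7610 days.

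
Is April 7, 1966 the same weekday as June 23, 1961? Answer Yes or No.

From Jun 23, 1961 to Apr 7, 1966 is 1749 days.
1749 mod 7 = 6, so they are different weekdays.
(Jun 23, 1961 is a Friday; Apr 7, 1966 is a Thursday.)

No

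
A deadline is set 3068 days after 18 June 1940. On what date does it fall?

+365 (one year) → Jun 18, 1941 (2703 left).
+365 (one year) → Jun 18, 1942 (2338 left).
+365 (one year) → Jun 18, 1943 (1973 left).
+366 (one year; includes Feb 29, 1944) → Jun 18, 1944 (1607 left).
+365 (one year) → Jun 18, 1945 (1242 left).
+365 (one year) → Jun 18, 1946 (877 left).
+365 (one year) → Jun 18, 1947 (512 left).
+366 (one year; includes Feb 29, 1948) → Jun 18, 1948 (146 left).
Jun has 30 days: +13 → Jul 1, 1948 (133 left).
Jul has 31 days: +31 → Aug 1, 1948 (102 left).
Aug has 31 days: +31 → Sep 1, 1948 (71 left).
Sep has 30 days: +30 → Oct 1, 1948 (41 left).
Oct has 31 days: +31 → Nov 1, 1948 (10 left).
+10 → Nov 11, 1948.

November 11, 1948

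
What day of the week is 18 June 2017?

Sunday

Doomsday rule: the anchor day for the 2000s is Tuesday. For year 17: 17÷12 = 1 r 5, and 5÷4 = 1, so 1+5+1 = 7.
Tuesday + 7 ≡ Tuesday — that's 2017's doomsday.
In June the doomsday date is Jun 6.
Jun 18 is 12 days after Jun 6; 12 mod 7 = 5, so Tuesday + 5 = Sunday.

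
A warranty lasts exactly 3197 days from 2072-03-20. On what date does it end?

December 20, 2080

+365 (one year) → Mar 20, 2073 (2832 left).
+365 (one year) → Mar 20, 2074 (2467 left).
+365 (one year) → Mar 20, 2075 (2102 left).
+366 (one year; includes Feb 29, 2076) → Mar 20, 2076 (1736 left).
+365 (one year) → Mar 20, 2077 (1371 left).
+365 (one year) → Mar 20, 2078 (1006 left).
+365 (one year) → Mar 20, 2079 (641 left).
+366 (one year; includes Feb 29, 2080) → Mar 20, 2080 (275 left).
Mar has 31 days: +12 → Apr 1, 2080 (263 left).
Apr has 30 days: +30 → May 1, 2080 (233 left).
May has 31 days: +31 → Jun 1, 2080 (202 left).
Jun has 30 days: +30 → Jul 1, 2080 (172 left).
Jul has 31 days: +31 → Aug 1, 2080 (141 left).
Aug has 31 days: +31 → Sep 1, 2080 (110 left).
Sep has 30 days: +30 → Oct 1, 2080 (80 left).
Oct has 31 days: +31 → Nov 1, 2080 (49 left).
Nov has 30 days: +30 → Dec 1, 2080 (19 left).
+19 → Dec 20, 2080.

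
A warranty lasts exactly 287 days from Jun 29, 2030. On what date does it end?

Jun has 30 days: +2 → Jul 1, 2030 (285 left).
Jul has 31 days: +31 → Aug 1, 2030 (254 left).
Aug has 31 days: +31 → Sep 1, 2030 (223 left).
Sep has 30 days: +30 → Oct 1, 2030 (193 left).
Oct has 31 days: +31 → Nov 1, 2030 (162 left).
Nov has 30 days: +30 → Dec 1, 2030 (132 left).
Dec has 31 days: +31 → Jan 1, 2031 (101 left).
Jan has 31 days: +31 → Feb 1, 2031 (70 left).
Feb has 28 days: +28 → Mar 1, 2031 (42 left).
Mar has 31 days: +31 → Apr 1, 2031 (11 left).
+11 → Apr 12, 2031.

April 12, 2031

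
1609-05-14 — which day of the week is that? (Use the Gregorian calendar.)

Doomsday rule: the anchor day for the 1600s is Tuesday. For year 09: 9÷12 = 0 r 9, and 9÷4 = 2, so 0+9+2 = 11.
Tuesday + 11 ≡ Saturday — that's 1609's doomsday.
In May the doomsday date is May 9.
May 14 is 5 days after May 9; 5 mod 7 = 5, so Saturday + 5 = Thursday.

Thursday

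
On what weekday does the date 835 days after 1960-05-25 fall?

First find the weekday of May 25, 1960. Doomsday rule: the anchor day for the 1900s is Wednesday. For year 60: 60÷12 = 5 r 0, and 0÷4 = 0, so 5+0+0 = 5.
Wednesday + 5 ≡ Monday — that's 1960's doomsday.
In May the doomsday date is May 9.
May 25 is 16 days after May 9; 16 mod 7 = 2, so Monday + 2 = Wednesday.
835 mod 7 = 2, so 835 days after a Wednesday is Wednesday + 2 = Friday.

Friday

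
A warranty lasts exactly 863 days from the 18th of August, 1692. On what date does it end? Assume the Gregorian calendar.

December 29, 1694

+365 (one year) → Aug 18, 1693 (498 left).
+365 (one year) → Aug 18, 1694 (133 left).
Aug has 31 days: +14 → Sep 1, 1694 (119 left).
Sep has 30 days: +30 → Oct 1, 1694 (89 left).
Oct has 31 days: +31 → Nov 1, 1694 (58 left).
Nov has 30 days: +30 → Dec 1, 1694 (28 left).
+28 → Dec 29, 1694.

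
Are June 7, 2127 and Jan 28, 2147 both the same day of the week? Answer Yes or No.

From Jun 7, 2127 to Jan 28, 2147 is 7175 days.
7175 mod 7 = 0, so they are the same weekday.
(Jun 7, 2127 is a Saturday; Jan 28, 2147 is a Saturday.)

Yes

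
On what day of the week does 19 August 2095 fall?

Friday

Doomsday rule: the anchor day for the 2000s is Tuesday. For year 95: 95÷12 = 7 r 11, and 11÷4 = 2, so 7+11+2 = 20.
Tuesday + 20 ≡ Monday — that's 2095's doomsday.
In August the doomsday date is Aug 8.
Aug 19 is 11 days after Aug 8; 11 mod 7 = 4, so Monday + 4 = Friday.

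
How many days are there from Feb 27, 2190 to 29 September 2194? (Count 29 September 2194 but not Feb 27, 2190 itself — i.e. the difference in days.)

Feb 27, 2190 → Feb 27, 2191: 365 days.
Feb 27, 2191 → Feb 27, 2192: 365 days.
Feb 27, 2192 → Feb 27, 2193: 366 days (Feb 29, 2192 is in that span).
Feb 27, 2193 → Feb 27, 2194: 365 days.
Feb 27, 2194 → Mar 27, 2194: 28 days (February has 28).
Mar 27, 2194 → Apr 27, 2194: 31 days (March has 31).
Apr 27, 2194 → May 27, 2194: 30 days (April has 30).
May 27, 2194 → Jun 27, 2194: 31 days (May has 31).
Jun 27, 2194 → Jul 27, 2194: 30 days (June has 30).
Jul 27, 2194 → Aug 27, 2194: 31 days (July has 31).
Aug 27, 2194 → Sep 27, 2194: 31 days (August has 31).
Sep 27, 2194 → Sep 29, 2194: 2 days.
Total: 1675 days.

1675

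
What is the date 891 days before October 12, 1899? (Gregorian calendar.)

−365 (one year) → Oct 12, 1898 (526 left).
−365 (one year) → Oct 12, 1897 (161 left).
−12 → Sep 30, 1897 (end of Sep, 30 days; 149 left).
−30 → Aug 31, 1897 (end of Aug, 31 days; 119 left).
−31 → Jul 31, 1897 (end of Jul, 31 days; 88 left).
−31 → Jun 30, 1897 (end of Jun, 30 days; 57 left).
−30 → May 31, 1897 (end of May, 31 days; 27 left).
−27 → May 4, 1897.

May 4, 1897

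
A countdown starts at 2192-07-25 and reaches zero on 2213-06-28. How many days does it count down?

7642

Jul 25, 2192 → Jul 25, 2193: 365 days.
Jul 25, 2193 → Jul 25, 2194: 365 days.
Jul 25, 2194 → Jul 25, 2195: 365 days.
Jul 25, 2195 → Jul 25, 2196: 366 days (Feb 29, 2196 is in that span).
Jul 25, 2196 → Jul 25, 2197: 365 days.
Jul 25, 2197 → Jul 25, 2198: 365 days.
Jul 25, 2198 → Jul 25, 2199: 365 days.
Jul 25, 2199 → Jul 25, 2200: 365 days.
Jul 25, 2200 → Jul 25, 2201: 365 days.
Jul 25, 2201 → Jul 25, 2202: 365 days.
Jul 25, 2202 → Jul 25, 2203: 365 days.
Jul 25, 2203 → Jul 25, 2204: 366 days (Feb 29, 2204 is in that span).
Jul 25, 2204 → Jul 25, 2205: 365 days.
Jul 25, 2205 → Jul 25, 2206: 365 days.
Jul 25, 2206 → Jul 25, 2207: 365 days.
Jul 25, 2207 → Jul 25, 2208: 366 days (Feb 29, 2208 is in that span).
Jul 25, 2208 → Jul 25, 2209: 365 days.
Jul 25, 2209 → Jul 25, 2210: 365 days.
Jul 25, 2210 → Jul 25, 2211: 365 days.
Jul 25, 2211 → Jul 25, 2212: 366 days (Feb 29, 2212 is in that span).
Jul 25, 2212 → Aug 25, 2212: 31 days (July has 31).
Aug 25, 2212 → Sep 25, 2212: 31 days (August has 31).
Sep 25, 2212 → Oct 25, 2212: 30 days (September has 30).
Oct 25, 2212 → Nov 25, 2212: 31 days (October has 31).
Nov 25, 2212 → Dec 25, 2212: 30 days (November has 30).
Dec 25, 2212 → Jan 25, 2213: 31 days (December has 31).
Jan 25, 2213 → Feb 25, 2213: 31 days (January has 31).
Feb 25, 2213 → Mar 25, 2213: 28 days (February has 28).
Mar 25, 2213 → Apr 25, 2213: 31 days (March has 31).
Apr 25, 2213 → May 25, 2213: 30 days (April has 30).
May 25, 2213 → Jun 25, 2213: 31 days (May has 31).
Jun 25, 2213 → Jun 28, 2213: 3 days.
Total: 7642 days.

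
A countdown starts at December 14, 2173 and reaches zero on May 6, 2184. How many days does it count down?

Dec 14, 2173 → Dec 14, 2174: 365 days.
Dec 14, 2174 → Dec 14, 2175: 365 days.
Dec 14, 2175 → Dec 14, 2176: 366 days (Feb 29, 2176 is in that span).
Dec 14, 2176 → Dec 14, 2177: 365 days.
Dec 14, 2177 → Dec 14, 2178: 365 days.
Dec 14, 2178 → Dec 14, 2179: 365 days.
Dec 14, 2179 → Dec 14, 2180: 366 days (Feb 29, 2180 is in that span).
Dec 14, 2180 → Dec 14, 2181: 365 days.
Dec 14, 2181 → Dec 14, 2182: 365 days.
Dec 14, 2182 → Dec 14, 2183: 365 days.
Dec 14, 2183 → Jan 14, 2184: 31 days (December has 31).
Jan 14, 2184 → Feb 14, 2184: 31 days (January has 31).
Feb 14, 2184 → Mar 14, 2184: 29 days (February has 29).
Mar 14, 2184 → Apr 14, 2184: 31 days (March has 31).
Apr 14, 2184 → May 6, 2184: 22 days.
Total: 3796 days.

3796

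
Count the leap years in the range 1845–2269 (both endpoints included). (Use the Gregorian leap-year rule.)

103

Multiples of 4 in [1845,2269]: 106.
Of those, multiples of 100: 4 (not leap unless ÷400).
Multiples of 400: 1.
Leap years = 106 − 4 + 1 = 103.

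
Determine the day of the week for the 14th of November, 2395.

Doomsday rule: the anchor day for the 2300s is Wednesday. For year 95: 95÷12 = 7 r 11, and 11÷4 = 2, so 7+11+2 = 20.
Wednesday + 20 ≡ Tuesday — that's 2395's doomsday.
In November the doomsday date is Nov 7.
Nov 14 is 7 days after Nov 7; 7 mod 7 = 0, so Tuesday + 0 = Tuesday.

Tuesday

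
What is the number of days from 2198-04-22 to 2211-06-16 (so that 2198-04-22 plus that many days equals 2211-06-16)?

4802

Apr 22, 2198 → Apr 22, 2199: 365 days.
Apr 22, 2199 → Apr 22, 2200: 365 days.
Apr 22, 2200 → Apr 22, 2201: 365 days.
Apr 22, 2201 → Apr 22, 2202: 365 days.
Apr 22, 2202 → Apr 22, 2203: 365 days.
Apr 22, 2203 → Apr 22, 2204: 366 days (Feb 29, 2204 is in that span).
Apr 22, 2204 → Apr 22, 2205: 365 days.
Apr 22, 2205 → Apr 22, 2206: 365 days.
Apr 22, 2206 → Apr 22, 2207: 365 days.
Apr 22, 2207 → Apr 22, 2208: 366 days (Feb 29, 2208 is in that span).
Apr 22, 2208 → Apr 22, 2209: 365 days.
Apr 22, 2209 → Apr 22, 2210: 365 days.
Apr 22, 2210 → Apr 22, 2211: 365 days.
Apr 22, 2211 → May 22, 2211: 30 days (April has 30).
May 22, 2211 → Jun 16, 2211: 25 days.
Total: 4802 days.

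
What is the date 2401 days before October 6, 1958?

March 10, 1952

−365 (one year) → Oct 6, 1957 (2036 left).
−365 (one year) → Oct 6, 1956 (1671 left).
−366 (one year; includes Feb 29, 1956) → Oct 6, 1955 (1305 left).
−365 (one year) → Oct 6, 1954 (940 left).
−365 (one year) → Oct 6, 1953 (575 left).
−365 (one year) → Oct 6, 1952 (210 left).
−6 → Sep 30, 1952 (end of Sep, 30 days; 204 left).
−30 → Aug 31, 1952 (end of Aug, 31 days; 174 left).
−31 → Jul 31, 1952 (end of Jul, 31 days; 143 left).
−31 → Jun 30, 1952 (end of Jun, 30 days; 112 left).
−30 → May 31, 1952 (end of May, 31 days; 82 left).
−31 → Apr 30, 1952 (end of Apr, 30 days; 51 left).
−30 → Mar 31, 1952 (end of Mar, 31 days; 21 left).
−21 → Mar 10, 1952.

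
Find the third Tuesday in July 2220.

July 1, 2220 is a Saturday.
The first Tuesday is therefore July 4 (3 days later).
The third Tuesday is 4 + 2×7 = July 18.

July 18, 2220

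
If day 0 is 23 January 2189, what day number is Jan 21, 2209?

Jan 23, 2189 → Jan 23, 2190: 365 days.
Jan 23, 2190 → Jan 23, 2191: 365 days.
Jan 23, 2191 → Jan 23, 2192: 365 days.
Jan 23, 2192 → Jan 23, 2193: 366 days (Feb 29, 2192 is in that span).
Jan 23, 2193 → Jan 23, 2194: 365 days.
Jan 23, 2194 → Jan 23, 2195: 365 days.
Jan 23, 2195 → Jan 23, 2196: 365 days.
Jan 23, 2196 → Jan 23, 2197: 366 days (Feb 29, 2196 is in that span).
Jan 23, 2197 → Jan 23, 2198: 365 days.
Jan 23, 2198 → Jan 23, 2199: 365 days.
Jan 23, 2199 → Jan 23, 2200: 365 days.
Jan 23, 2200 → Jan 23, 2201: 365 days.
Jan 23, 2201 → Jan 23, 2202: 365 days.
Jan 23, 2202 → Jan 23, 2203: 365 days.
Jan 23, 2203 → Jan 23, 2204: 365 days.
Jan 23, 2204 → Jan 23, 2205: 366 days (Feb 29, 2204 is in that span).
Jan 23, 2205 → Jan 23, 2206: 365 days.
Jan 23, 2206 → Jan 23, 2207: 365 days.
Jan 23, 2207 → Jan 23, 2208: 365 days.
Jan 23, 2208 → Feb 23, 2208: 31 days (January has 31).
Feb 23, 2208 → Mar 23, 2208: 29 days (February has 29).
Mar 23, 2208 → Apr 23, 2208: 31 days (March has 31).
Apr 23, 2208 → May 23, 2208: 30 days (April has 30).
May 23, 2208 → Jun 23, 2208: 31 days (May has 31).
Jun 23, 2208 → Jul 23, 2208: 30 days (June has 30).
Jul 23, 2208 → Aug 23, 2208: 31 days (July has 31).
Aug 23, 2208 → Sep 23, 2208: 31 days (August has 31).
Sep 23, 2208 → Oct 23, 2208: 30 days (September has 30).
Oct 23, 2208 → Nov 23, 2208: 31 days (October has 31).
Nov 23, 2208 → Dec 23, 2208: 30 days (November has 30).
Dec 23, 2208 → Jan 21, 2209: 29 days.
Total: 7302 days.

7302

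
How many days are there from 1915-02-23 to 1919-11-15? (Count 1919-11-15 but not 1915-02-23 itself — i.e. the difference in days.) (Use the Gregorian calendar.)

1726

Feb 23, 1915 → Feb 23, 1916: 365 days.
Feb 23, 1916 → Feb 23, 1917: 366 days (Feb 29, 1916 is in that span).
Feb 23, 1917 → Feb 23, 1918: 365 days.
Feb 23, 1918 → Feb 23, 1919: 365 days.
Feb 23, 1919 → Mar 23, 1919: 28 days (February has 28).
Mar 23, 1919 → Apr 23, 1919: 31 days (March has 31).
Apr 23, 1919 → May 23, 1919: 30 days (April has 30).
May 23, 1919 → Jun 23, 1919: 31 days (May has 31).
Jun 23, 1919 → Jul 23, 1919: 30 days (June has 30).
Jul 23, 1919 → Aug 23, 1919: 31 days (July has 31).
Aug 23, 1919 → Sep 23, 1919: 31 days (August has 31).
Sep 23, 1919 → Oct 23, 1919: 30 days (September has 30).
Oct 23, 1919 → Nov 15, 1919: 23 days.
Total: 1726 days.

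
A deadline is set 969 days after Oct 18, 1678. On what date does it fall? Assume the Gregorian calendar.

June 13, 1681

+365 (one year) → Oct 18, 1679 (604 left).
+366 (one year; includes Feb 29, 1680) → Oct 18, 1680 (238 left).
Oct has 31 days: +14 → Nov 1, 1680 (224 left).
Nov has 30 days: +30 → Dec 1, 1680 (194 left).
Dec has 31 days: +31 → Jan 1, 1681 (163 left).
Jan has 31 days: +31 → Feb 1, 1681 (132 left).
Feb has 28 days: +28 → Mar 1, 1681 (104 left).
Mar has 31 days: +31 → Apr 1, 1681 (73 left).
Apr has 30 days: +30 → May 1, 1681 (43 left).
May has 31 days: +31 → Jun 1, 1681 (12 left).
+12 → Jun 13, 1681.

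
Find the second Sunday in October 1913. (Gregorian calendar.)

October 1, 1913 is a Wednesday.
The first Sunday is therefore October 5 (4 days later).
The second Sunday is 5 + 1×7 = October 12.

October 12, 1913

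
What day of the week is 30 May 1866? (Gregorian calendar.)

Wednesday

Doomsday rule: the anchor day for the 1800s is Friday. For year 66: 66÷12 = 5 r 6, and 6÷4 = 1, so 5+6+1 = 12.
Friday + 12 ≡ Wednesday — that's 1866's doomsday.
In May the doomsday date is May 9.
May 30 is 21 days after May 9; 21 mod 7 = 0, so Wednesday + 0 = Wednesday.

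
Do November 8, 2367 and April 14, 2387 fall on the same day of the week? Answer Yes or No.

No

From Nov 8, 2367 to Apr 14, 2387 is 7097 days.
7097 mod 7 = 6, so they are different weekdays.
(Nov 8, 2367 is a Wednesday; Apr 14, 2387 is a Tuesday.)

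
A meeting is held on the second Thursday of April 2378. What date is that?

April 1, 2378 is a Saturday.
The first Thursday is therefore April 6 (5 days later).
The second Thursday is 6 + 1×7 = April 13.

April 13, 2378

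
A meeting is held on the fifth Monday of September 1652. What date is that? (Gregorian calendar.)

September 1, 1652 is a Sunday.
The first Monday is therefore September 2 (1 days later).
The fifth Monday is 2 + 4×7 = September 30.

September 30, 1652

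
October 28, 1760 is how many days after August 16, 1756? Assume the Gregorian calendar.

Aug 16, 1756 → Aug 16, 1757: 365 days.
Aug 16, 1757 → Aug 16, 1758: 365 days.
Aug 16, 1758 → Aug 16, 1759: 365 days.
Aug 16, 1759 → Aug 16, 1760: 366 days (Feb 29, 1760 is in that span).
Aug 16, 1760 → Sep 16, 1760: 31 days (August has 31).
Sep 16, 1760 → Oct 16, 1760: 30 days (September has 30).
Oct 16, 1760 → Oct 28, 1760: 12 days.
Total: 1534 days.

1534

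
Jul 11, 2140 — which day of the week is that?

Monday

Doomsday rule: the anchor day for the 2100s is Sunday. For year 40: 40÷12 = 3 r 4, and 4÷4 = 1, so 3+4+1 = 8.
Sunday + 8 ≡ Monday — that's 2140's doomsday.
In July the doomsday date is Jul 11.
Jul 11 is the doomsday itself: Monday.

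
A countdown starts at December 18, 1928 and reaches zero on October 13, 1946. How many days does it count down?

Dec 18, 1928 → Dec 18, 1929: 365 days.
Dec 18, 1929 → Dec 18, 1930: 365 days.
Dec 18, 1930 → Dec 18, 1931: 365 days.
Dec 18, 1931 → Dec 18, 1932: 366 days (Feb 29, 1932 is in that span).
Dec 18, 1932 → Dec 18, 1933: 365 days.
Dec 18, 1933 → Dec 18, 1934: 365 days.
Dec 18, 1934 → Dec 18, 1935: 365 days.
Dec 18, 1935 → Dec 18, 1936: 366 days (Feb 29, 1936 is in that span).
Dec 18, 1936 → Dec 18, 1937: 365 days.
Dec 18, 1937 → Dec 18, 1938: 365 days.
Dec 18, 1938 → Dec 18, 1939: 365 days.
Dec 18, 1939 → Dec 18, 1940: 366 days (Feb 29, 1940 is in that span).
Dec 18, 1940 → Dec 18, 1941: 365 days.
Dec 18, 1941 → Dec 18, 1942: 365 days.
Dec 18, 1942 → Dec 18, 1943: 365 days.
Dec 18, 1943 → Dec 18, 1944: 366 days (Feb 29, 1944 is in that span).
Dec 18, 1944 → Dec 18, 1945: 365 days.
Dec 18, 1945 → Jan 18, 1946: 31 days (December has 31).
Jan 18, 1946 → Feb 18, 1946: 31 days (January has 31).
Feb 18, 1946 → Mar 18, 1946: 28 days (February has 28).
Mar 18, 1946 → Apr 18, 1946: 31 days (March has 31).
Apr 18, 1946 → May 18, 1946: 30 days (April has 30).
May 18, 1946 → Jun 18, 1946: 31 days (May has 31).
Jun 18, 1946 → Jul 18, 1946: 30 days (June has 30).
Jul 18, 1946 → Aug 18, 1946: 31 days (July has 31).
Aug 18, 1946 → Sep 18, 1946: 31 days (August has 31).
Sep 18, 1946 → Oct 13, 1946: 25 days.
Total: 6508 days.

6508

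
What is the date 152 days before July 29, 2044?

−29 → Jun 30, 2044 (end of Jun, 30 days; 123 left).
−30 → May 31, 2044 (end of May, 31 days; 93 left).
−31 → Apr 30, 2044 (end of Apr, 30 days; 62 left).
−30 → Mar 31, 2044 (end of Mar, 31 days; 32 left).
−31 → Feb 29, 2044 (end of Feb, 29 days; 1 left).
−1 → Feb 28, 2044.

February 28, 2044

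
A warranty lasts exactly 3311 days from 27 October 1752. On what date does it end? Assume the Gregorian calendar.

November 20, 1761

+365 (one year) → Oct 27, 1753 (2946 left).
+365 (one year) → Oct 27, 1754 (2581 left).
+365 (one year) → Oct 27, 1755 (2216 left).
+366 (one year; includes Feb 29, 1756) → Oct 27, 1756 (1850 left).
+365 (one year) → Oct 27, 1757 (1485 left).
+365 (one year) → Oct 27, 1758 (1120 left).
+365 (one year) → Oct 27, 1759 (755 left).
+366 (one year; includes Feb 29, 1760) → Oct 27, 1760 (389 left).
Oct has 31 days: +5 → Nov 1, 1760 (384 left).
Nov has 30 days: +30 → Dec 1, 1760 (354 left).
Dec has 31 days: +31 → Jan 1, 1761 (323 left).
Jan has 31 days: +31 → Feb 1, 1761 (292 left).
Feb has 28 days: +28 → Mar 1, 1761 (264 left).
Mar has 31 days: +31 → Apr 1, 1761 (233 left).
Apr has 30 days: +30 → May 1, 1761 (203 left).
May has 31 days: +31 → Jun 1, 1761 (172 left).
Jun has 30 days: +30 → Jul 1, 1761 (142 left).
Jul has 31 days: +31 → Aug 1, 1761 (111 left).
Aug has 31 days: +31 → Sep 1, 1761 (80 left).
Sep has 30 days: +30 → Oct 1, 1761 (50 left).
Oct has 31 days: +31 → Nov 1, 1761 (19 left).
+19 → Nov 20, 1761.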